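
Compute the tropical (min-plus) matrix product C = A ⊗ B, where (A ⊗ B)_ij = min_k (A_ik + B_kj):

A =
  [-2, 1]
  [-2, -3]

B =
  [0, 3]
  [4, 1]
A ⊗ B =
  [-2, 1]
  [-2, -2]

Apply the min-plus product entry-by-entry:
  C[0][0] = min over k of (A[0][0] + B[0][0] = -2 + 0 = -2, A[0][1] + B[1][0] = 1 + 4 = 5) = -2 (attained at k = 0)
  C[0][1] = min over k of (A[0][0] + B[0][1] = -2 + 3 = 1, A[0][1] + B[1][1] = 1 + 1 = 2) = 1 (attained at k = 0)
  C[1][0] = min over k of (A[1][0] + B[0][0] = -2 + 0 = -2, A[1][1] + B[1][0] = -3 + 4 = 1) = -2 (attained at k = 0)
  C[1][1] = min over k of (A[1][0] + B[0][1] = -2 + 3 = 1, A[1][1] + B[1][1] = -3 + 1 = -2) = -2 (attained at k = 1)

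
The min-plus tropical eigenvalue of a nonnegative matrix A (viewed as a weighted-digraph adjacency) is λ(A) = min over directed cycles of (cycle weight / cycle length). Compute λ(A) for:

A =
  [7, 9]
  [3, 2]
λ(A) = 2

Enumerate directed cycles and compute their means (weight / length). Sample:
  cycle 0 → 0: weight = 7, length = 1, mean = 7/1 ≈ 7.000
  cycle 1 → 1: weight = 2, length = 1, mean = 2/1 ≈ 2.000
  cycle 0 → 1 → 0: weight = 12, length = 2, mean = 12/2 ≈ 6.000
  cycle 1 → 0 → 1: weight = 12, length = 2, mean = 12/2 ≈ 6.000
Minimum mean = 2.000, attained e.g. along the cycle 1 → 1 with weight 2 and length 1. So λ(A) = 2/1 = 2.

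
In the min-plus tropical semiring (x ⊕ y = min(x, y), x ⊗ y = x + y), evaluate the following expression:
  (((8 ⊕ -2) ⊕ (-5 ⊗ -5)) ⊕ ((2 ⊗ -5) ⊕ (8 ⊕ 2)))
(((8 ⊕ -2) ⊕ (-5 ⊗ -5)) ⊕ ((2 ⊗ -5) ⊕ (8 ⊕ 2))) = -10

Expand innermost to outermost. Recall ⊕ takes the minimum of its arguments and ⊗ takes their sum. Working out the expression (((8 ⊕ -2) ⊕ (-5 ⊗ -5)) ⊕ ((2 ⊗ -5) ⊕ (8 ⊕ 2))) gives -10.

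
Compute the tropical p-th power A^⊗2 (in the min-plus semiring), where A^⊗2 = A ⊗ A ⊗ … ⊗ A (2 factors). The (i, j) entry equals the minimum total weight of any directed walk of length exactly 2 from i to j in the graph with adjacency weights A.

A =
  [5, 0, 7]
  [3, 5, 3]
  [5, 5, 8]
A^⊗2 =
  [3, 5, 3]
  [8, 3, 8]
  [8, 5, 8]

Each entry (A^⊗2)_ij equals the minimum over all length-2 walks i = v_0 → v_1 → … → v_2 = j of Σ_t A[v_t][v_{t+1}]. For example, for (i, j) = (0, 2) we minimise over 3 possible intermediate vertex sequences; the minimum is 3, attained along the walk 0 → 1 → 2.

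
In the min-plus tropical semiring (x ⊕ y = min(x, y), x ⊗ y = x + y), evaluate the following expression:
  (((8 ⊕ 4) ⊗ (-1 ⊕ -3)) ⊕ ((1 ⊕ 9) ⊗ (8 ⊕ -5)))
(((8 ⊕ 4) ⊗ (-1 ⊕ -3)) ⊕ ((1 ⊕ 9) ⊗ (8 ⊕ -5))) = -4

Expand innermost to outermost. Recall ⊕ takes the minimum of its arguments and ⊗ takes their sum. Working out the expression (((8 ⊕ 4) ⊗ (-1 ⊕ -3)) ⊕ ((1 ⊕ 9) ⊗ (8 ⊕ -5))) gives -4.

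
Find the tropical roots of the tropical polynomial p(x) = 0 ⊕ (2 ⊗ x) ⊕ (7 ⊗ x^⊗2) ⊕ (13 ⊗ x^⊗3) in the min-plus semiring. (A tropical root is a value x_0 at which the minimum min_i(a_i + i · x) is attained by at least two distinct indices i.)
Roots: {-6, -5, -2}

Each tropical root is a break point of the lower envelope of the lines y = a_i + i · x (there are 4 lines, with slopes 0, 1, ..., 3). Only the lines that attain the minimum somewhere contribute to roots; other lines are dominated. Here the surviving (envelope) indices are i = 3, i = 2, i = 1, i = 0.
Intersections between consecutive envelope lines give the roots: for adjacent envelope indices i < j the intersection is x = (a_i − a_j) / (j − i). Reading off the sorted break points: {-6, -5, -2}.
Verification: at each break x_0, at least two indices attain the minimum of min_i(a_i + i · x_0).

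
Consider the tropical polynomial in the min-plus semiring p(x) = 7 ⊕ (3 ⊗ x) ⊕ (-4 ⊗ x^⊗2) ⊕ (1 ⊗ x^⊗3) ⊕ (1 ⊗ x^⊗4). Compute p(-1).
p(-1) = -6

A tropical monomial a ⊗ x^⊗i evaluates to a + i · x. Evaluating each term at x = -1:
  Term 0 contributes 7 + 0 · -1 = 7
  Term 1 contributes 3 + 1 · -1 = 2
  Term 2 contributes -4 + 2 · -1 = -6
  Term 3 contributes 1 + 3 · -1 = -2
  Term 4 contributes 1 + 4 · -1 = -3
p(-1) = ⊕ of these = min[7, 2, -6, -2, -3] = -6.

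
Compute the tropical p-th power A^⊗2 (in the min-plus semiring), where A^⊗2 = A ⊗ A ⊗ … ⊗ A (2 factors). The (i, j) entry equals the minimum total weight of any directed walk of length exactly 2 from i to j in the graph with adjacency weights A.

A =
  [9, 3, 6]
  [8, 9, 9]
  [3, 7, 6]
A^⊗2 =
  [9, 12, 12]
  [12, 11, 14]
  [9, 6, 9]

Each entry (A^⊗2)_ij equals the minimum over all length-2 walks i = v_0 → v_1 → … → v_2 = j of Σ_t A[v_t][v_{t+1}]. For example, for (i, j) = (0, 2) we minimise over 3 possible intermediate vertex sequences; the minimum is 12, attained along the walk 0 → 1 → 2.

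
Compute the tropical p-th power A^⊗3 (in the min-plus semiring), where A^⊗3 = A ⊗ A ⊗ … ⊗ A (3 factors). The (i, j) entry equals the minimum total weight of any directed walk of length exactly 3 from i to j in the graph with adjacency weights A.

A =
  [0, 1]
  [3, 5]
A^⊗3 =
  [0, 1]
  [3, 4]

Each entry (A^⊗3)_ij equals the minimum over all length-3 walks i = v_0 → v_1 → … → v_3 = j of Σ_t A[v_t][v_{t+1}]. For example, for (i, j) = (0, 1) we minimise over 4 possible intermediate vertex sequences; the minimum is 1, attained along the walk 0 → 0 → 0 → 1.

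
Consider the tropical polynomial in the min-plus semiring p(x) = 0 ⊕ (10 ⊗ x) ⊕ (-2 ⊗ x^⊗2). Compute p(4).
p(4) = 0

A tropical monomial a ⊗ x^⊗i evaluates to a + i · x. Evaluating each term at x = 4:
  Term 0 contributes 0 + 0 · 4 = 0
  Term 1 contributes 10 + 1 · 4 = 14
  Term 2 contributes -2 + 2 · 4 = 6
p(4) = ⊕ of these = min[0, 14, 6] = 0.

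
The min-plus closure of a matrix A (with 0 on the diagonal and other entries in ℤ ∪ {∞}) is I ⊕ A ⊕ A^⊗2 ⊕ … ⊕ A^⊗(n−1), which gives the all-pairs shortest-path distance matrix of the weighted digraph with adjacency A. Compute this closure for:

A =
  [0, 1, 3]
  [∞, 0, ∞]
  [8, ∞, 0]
Closure =
  [0, 1, 3]
  [∞, 0, ∞]
  [8, 9, 0]

This is the Floyd-Warshall all-pairs shortest-path computation. For each intermediate vertex k = 0, 1, …, 2, update dist[i][j] ← min(dist[i][j], dist[i][k] + dist[k][j]). The final matrix gives, for each (i, j), the minimum total weight of any directed path from i to j (possibly empty when i = j).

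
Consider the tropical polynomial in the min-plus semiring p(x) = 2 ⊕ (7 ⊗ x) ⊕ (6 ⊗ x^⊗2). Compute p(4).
p(4) = 2

A tropical monomial a ⊗ x^⊗i evaluates to a + i · x. Evaluating each term at x = 4:
  Term 0 contributes 2 + 0 · 4 = 2
  Term 1 contributes 7 + 1 · 4 = 11
  Term 2 contributes 6 + 2 · 4 = 14
p(4) = ⊕ of these = min[2, 11, 14] = 2.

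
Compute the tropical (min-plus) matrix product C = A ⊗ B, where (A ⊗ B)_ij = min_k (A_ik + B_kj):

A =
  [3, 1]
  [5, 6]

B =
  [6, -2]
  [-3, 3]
A ⊗ B =
  [-2, 1]
  [3, 3]

Apply the min-plus product entry-by-entry:
  C[0][0] = min over k of (A[0][0] + B[0][0] = 3 + 6 = 9, A[0][1] + B[1][0] = 1 + -3 = -2) = -2 (attained at k = 1)
  C[0][1] = min over k of (A[0][0] + B[0][1] = 3 + -2 = 1, A[0][1] + B[1][1] = 1 + 3 = 4) = 1 (attained at k = 0)
  C[1][0] = min over k of (A[1][0] + B[0][0] = 5 + 6 = 11, A[1][1] + B[1][0] = 6 + -3 = 3) = 3 (attained at k = 1)
  C[1][1] = min over k of (A[1][0] + B[0][1] = 5 + -2 = 3, A[1][1] + B[1][1] = 6 + 3 = 9) = 3 (attained at k = 0)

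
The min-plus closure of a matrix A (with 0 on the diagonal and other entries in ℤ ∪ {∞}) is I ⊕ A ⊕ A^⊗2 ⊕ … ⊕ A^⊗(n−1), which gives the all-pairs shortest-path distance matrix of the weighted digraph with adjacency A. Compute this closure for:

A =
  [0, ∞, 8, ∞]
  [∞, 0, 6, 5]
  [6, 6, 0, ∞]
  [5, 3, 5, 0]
Closure =
  [0, 14, 8, 19]
  [10, 0, 6, 5]
  [6, 6, 0, 11]
  [5, 3, 5, 0]

This is the Floyd-Warshall all-pairs shortest-path computation. For each intermediate vertex k = 0, 1, …, 3, update dist[i][j] ← min(dist[i][j], dist[i][k] + dist[k][j]). The final matrix gives, for each (i, j), the minimum total weight of any directed path from i to j (possibly empty when i = j).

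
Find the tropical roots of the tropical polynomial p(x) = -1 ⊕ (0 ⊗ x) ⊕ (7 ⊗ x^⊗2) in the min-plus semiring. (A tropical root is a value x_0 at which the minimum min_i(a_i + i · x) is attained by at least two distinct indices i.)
Roots: {-7, -1}

Each tropical root is a break point of the lower envelope of the lines y = a_i + i · x (there are 3 lines, with slopes 0, 1, ..., 2). Only the lines that attain the minimum somewhere contribute to roots; other lines are dominated. Here the surviving (envelope) indices are i = 2, i = 1, i = 0.
Intersections between consecutive envelope lines give the roots: for adjacent envelope indices i < j the intersection is x = (a_i − a_j) / (j − i). Reading off the sorted break points: {-7, -1}.
Verification: at each break x_0, at least two indices attain the minimum of min_i(a_i + i · x_0).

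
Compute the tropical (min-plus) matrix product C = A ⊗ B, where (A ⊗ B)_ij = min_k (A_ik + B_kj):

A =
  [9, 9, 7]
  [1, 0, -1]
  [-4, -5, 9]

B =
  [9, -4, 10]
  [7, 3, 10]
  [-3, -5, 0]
A ⊗ B =
  [4, 2, 7]
  [-4, -6, -1]
  [2, -8, 5]

Apply the min-plus product entry-by-entry:
  C[0][0] = min over k of (A[0][0] + B[0][0] = 9 + 9 = 18, A[0][1] + B[1][0] = 9 + 7 = 16, A[0][2] + B[2][0] = 7 + -3 = 4) = 4 (attained at k = 2)
  C[0][1] = min over k of (A[0][0] + B[0][1] = 9 + -4 = 5, A[0][1] + B[1][1] = 9 + 3 = 12, A[0][2] + B[2][1] = 7 + -5 = 2) = 2 (attained at k = 2)
  C[0][2] = min over k of (A[0][0] + B[0][2] = 9 + 10 = 19, A[0][1] + B[1][2] = 9 + 10 = 19, A[0][2] + B[2][2] = 7 + 0 = 7) = 7 (attained at k = 2)
  C[1][0] = min over k of (A[1][0] + B[0][0] = 1 + 9 = 10, A[1][1] + B[1][0] = 0 + 7 = 7, A[1][2] + B[2][0] = -1 + -3 = -4) = -4 (attained at k = 2)
  C[1][1] = min over k of (A[1][0] + B[0][1] = 1 + -4 = -3, A[1][1] + B[1][1] = 0 + 3 = 3, A[1][2] + B[2][1] = -1 + -5 = -6) = -6 (attained at k = 2)
  C[1][2] = min over k of (A[1][0] + B[0][2] = 1 + 10 = 11, A[1][1] + B[1][2] = 0 + 10 = 10, A[1][2] + B[2][2] = -1 + 0 = -1) = -1 (attained at k = 2)
  C[2][0] = min over k of (A[2][0] + B[0][0] = -4 + 9 = 5, A[2][1] + B[1][0] = -5 + 7 = 2, A[2][2] + B[2][0] = 9 + -3 = 6) = 2 (attained at k = 1)
  C[2][1] = min over k of (A[2][0] + B[0][1] = -4 + -4 = -8, A[2][1] + B[1][1] = -5 + 3 = -2, A[2][2] + B[2][1] = 9 + -5 = 4) = -8 (attained at k = 0)
  C[2][2] = min over k of (A[2][0] + B[0][2] = -4 + 10 = 6, A[2][1] + B[1][2] = -5 + 10 = 5, A[2][2] + B[2][2] = 9 + 0 = 9) = 5 (attained at k = 1)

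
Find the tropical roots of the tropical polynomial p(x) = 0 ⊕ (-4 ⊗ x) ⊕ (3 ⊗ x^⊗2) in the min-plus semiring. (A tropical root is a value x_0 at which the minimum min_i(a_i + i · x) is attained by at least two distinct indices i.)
Roots: {-7, 4}

Each tropical root is a break point of the lower envelope of the lines y = a_i + i · x (there are 3 lines, with slopes 0, 1, ..., 2). Only the lines that attain the minimum somewhere contribute to roots; other lines are dominated. Here the surviving (envelope) indices are i = 2, i = 1, i = 0.
Intersections between consecutive envelope lines give the roots: for adjacent envelope indices i < j the intersection is x = (a_i − a_j) / (j − i). Reading off the sorted break points: {-7, 4}.
Verification: at each break x_0, at least two indices attain the minimum of min_i(a_i + i · x_0).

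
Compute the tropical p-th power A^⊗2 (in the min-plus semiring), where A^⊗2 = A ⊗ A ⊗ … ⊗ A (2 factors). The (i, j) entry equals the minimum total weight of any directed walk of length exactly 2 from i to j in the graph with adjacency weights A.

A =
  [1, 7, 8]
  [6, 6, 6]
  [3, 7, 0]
A^⊗2 =
  [2, 8, 8]
  [7, 12, 6]
  [3, 7, 0]

Each entry (A^⊗2)_ij equals the minimum over all length-2 walks i = v_0 → v_1 → … → v_2 = j of Σ_t A[v_t][v_{t+1}]. For example, for (i, j) = (0, 2) we minimise over 3 possible intermediate vertex sequences; the minimum is 8, attained along the walk 0 → 2 → 2.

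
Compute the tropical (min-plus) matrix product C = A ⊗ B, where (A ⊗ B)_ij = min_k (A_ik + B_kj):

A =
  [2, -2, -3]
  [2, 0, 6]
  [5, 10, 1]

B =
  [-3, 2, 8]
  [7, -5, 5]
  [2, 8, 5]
A ⊗ B =
  [-1, -7, 2]
  [-1, -5, 5]
  [2, 5, 6]

Apply the min-plus product entry-by-entry:
  C[0][0] = min over k of (A[0][0] + B[0][0] = 2 + -3 = -1, A[0][1] + B[1][0] = -2 + 7 = 5, A[0][2] + B[2][0] = -3 + 2 = -1) = -1 (attained at k = 0)
  C[0][1] = min over k of (A[0][0] + B[0][1] = 2 + 2 = 4, A[0][1] + B[1][1] = -2 + -5 = -7, A[0][2] + B[2][1] = -3 + 8 = 5) = -7 (attained at k = 1)
  C[0][2] = min over k of (A[0][0] + B[0][2] = 2 + 8 = 10, A[0][1] + B[1][2] = -2 + 5 = 3, A[0][2] + B[2][2] = -3 + 5 = 2) = 2 (attained at k = 2)
  C[1][0] = min over k of (A[1][0] + B[0][0] = 2 + -3 = -1, A[1][1] + B[1][0] = 0 + 7 = 7, A[1][2] + B[2][0] = 6 + 2 = 8) = -1 (attained at k = 0)
  C[1][1] = min over k of (A[1][0] + B[0][1] = 2 + 2 = 4, A[1][1] + B[1][1] = 0 + -5 = -5, A[1][2] + B[2][1] = 6 + 8 = 14) = -5 (attained at k = 1)
  C[1][2] = min over k of (A[1][0] + B[0][2] = 2 + 8 = 10, A[1][1] + B[1][2] = 0 + 5 = 5, A[1][2] + B[2][2] = 6 + 5 = 11) = 5 (attained at k = 1)
  C[2][0] = min over k of (A[2][0] + B[0][0] = 5 + -3 = 2, A[2][1] + B[1][0] = 10 + 7 = 17, A[2][2] + B[2][0] = 1 + 2 = 3) = 2 (attained at k = 0)
  C[2][1] = min over k of (A[2][0] + B[0][1] = 5 + 2 = 7, A[2][1] + B[1][1] = 10 + -5 = 5, A[2][2] + B[2][1] = 1 + 8 = 9) = 5 (attained at k = 1)
  C[2][2] = min over k of (A[2][0] + B[0][2] = 5 + 8 = 13, A[2][1] + B[1][2] = 10 + 5 = 15, A[2][2] + B[2][2] = 1 + 5 = 6) = 6 (attained at k = 2)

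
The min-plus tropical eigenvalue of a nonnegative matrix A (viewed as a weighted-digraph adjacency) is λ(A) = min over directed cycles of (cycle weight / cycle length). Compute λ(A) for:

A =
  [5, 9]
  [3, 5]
λ(A) = 5

Enumerate directed cycles and compute their means (weight / length). Sample:
  cycle 0 → 0: weight = 5, length = 1, mean = 5/1 ≈ 5.000
  cycle 1 → 1: weight = 5, length = 1, mean = 5/1 ≈ 5.000
  cycle 0 → 1 → 0: weight = 12, length = 2, mean = 12/2 ≈ 6.000
  cycle 1 → 0 → 1: weight = 12, length = 2, mean = 12/2 ≈ 6.000
Minimum mean = 5.000, attained e.g. along the cycle 0 → 0 with weight 5 and length 1. So λ(A) = 5/1 = 5.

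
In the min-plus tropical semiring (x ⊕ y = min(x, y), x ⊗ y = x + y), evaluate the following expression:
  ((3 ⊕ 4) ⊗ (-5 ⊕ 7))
((3 ⊕ 4) ⊗ (-5 ⊕ 7)) = -2

Expand innermost to outermost. Recall ⊕ takes the minimum of its arguments and ⊗ takes their sum. Working out the expression ((3 ⊕ 4) ⊗ (-5 ⊕ 7)) gives -2.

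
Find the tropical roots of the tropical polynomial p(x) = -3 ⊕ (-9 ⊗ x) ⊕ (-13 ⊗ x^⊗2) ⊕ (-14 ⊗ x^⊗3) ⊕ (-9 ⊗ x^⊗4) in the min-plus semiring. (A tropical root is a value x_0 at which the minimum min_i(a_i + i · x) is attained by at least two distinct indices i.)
Roots: {-5, 1, 4, 6}

Each tropical root is a break point of the lower envelope of the lines y = a_i + i · x (there are 5 lines, with slopes 0, 1, ..., 4). Only the lines that attain the minimum somewhere contribute to roots; other lines are dominated. Here the surviving (envelope) indices are i = 4, i = 3, i = 2, i = 1, i = 0.
Intersections between consecutive envelope lines give the roots: for adjacent envelope indices i < j the intersection is x = (a_i − a_j) / (j − i). Reading off the sorted break points: {-5, 1, 4, 6}.
Verification: at each break x_0, at least two indices attain the minimum of min_i(a_i + i · x_0).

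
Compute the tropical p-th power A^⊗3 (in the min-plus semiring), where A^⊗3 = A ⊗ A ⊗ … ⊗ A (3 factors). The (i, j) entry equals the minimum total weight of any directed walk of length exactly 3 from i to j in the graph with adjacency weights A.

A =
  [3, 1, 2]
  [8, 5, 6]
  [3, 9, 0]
A^⊗3 =
  [5, 6, 2]
  [9, 10, 6]
  [3, 4, 0]

Each entry (A^⊗3)_ij equals the minimum over all length-3 walks i = v_0 → v_1 → … → v_3 = j of Σ_t A[v_t][v_{t+1}]. For example, for (i, j) = (0, 2) we minimise over 9 possible intermediate vertex sequences; the minimum is 2, attained along the walk 0 → 2 → 2 → 2.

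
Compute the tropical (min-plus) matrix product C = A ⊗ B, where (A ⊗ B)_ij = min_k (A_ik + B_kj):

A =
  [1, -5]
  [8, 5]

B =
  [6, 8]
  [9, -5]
A ⊗ B =
  [4, -10]
  [14, 0]

Apply the min-plus product entry-by-entry:
  C[0][0] = min over k of (A[0][0] + B[0][0] = 1 + 6 = 7, A[0][1] + B[1][0] = -5 + 9 = 4) = 4 (attained at k = 1)
  C[0][1] = min over k of (A[0][0] + B[0][1] = 1 + 8 = 9, A[0][1] + B[1][1] = -5 + -5 = -10) = -10 (attained at k = 1)
  C[1][0] = min over k of (A[1][0] + B[0][0] = 8 + 6 = 14, A[1][1] + B[1][0] = 5 + 9 = 14) = 14 (attained at k = 0)
  C[1][1] = min over k of (A[1][0] + B[0][1] = 8 + 8 = 16, A[1][1] + B[1][1] = 5 + -5 = 0) = 0 (attained at k = 1)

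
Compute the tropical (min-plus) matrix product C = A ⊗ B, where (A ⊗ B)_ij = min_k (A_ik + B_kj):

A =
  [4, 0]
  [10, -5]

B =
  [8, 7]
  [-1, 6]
A ⊗ B =
  [-1, 6]
  [-6, 1]

Apply the min-plus product entry-by-entry:
  C[0][0] = min over k of (A[0][0] + B[0][0] = 4 + 8 = 12, A[0][1] + B[1][0] = 0 + -1 = -1) = -1 (attained at k = 1)
  C[0][1] = min over k of (A[0][0] + B[0][1] = 4 + 7 = 11, A[0][1] + B[1][1] = 0 + 6 = 6) = 6 (attained at k = 1)
  C[1][0] = min over k of (A[1][0] + B[0][0] = 10 + 8 = 18, A[1][1] + B[1][0] = -5 + -1 = -6) = -6 (attained at k = 1)
  C[1][1] = min over k of (A[1][0] + B[0][1] = 10 + 7 = 17, A[1][1] + B[1][1] = -5 + 6 = 1) = 1 (attained at k = 1)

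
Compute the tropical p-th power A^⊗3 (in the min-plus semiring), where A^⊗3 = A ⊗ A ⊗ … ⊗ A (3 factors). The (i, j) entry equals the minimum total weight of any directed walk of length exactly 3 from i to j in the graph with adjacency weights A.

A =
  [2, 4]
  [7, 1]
A^⊗3 =
  [6, 6]
  [9, 3]

Each entry (A^⊗3)_ij equals the minimum over all length-3 walks i = v_0 → v_1 → … → v_3 = j of Σ_t A[v_t][v_{t+1}]. For example, for (i, j) = (0, 1) we minimise over 4 possible intermediate vertex sequences; the minimum is 6, attained along the walk 0 → 1 → 1 → 1.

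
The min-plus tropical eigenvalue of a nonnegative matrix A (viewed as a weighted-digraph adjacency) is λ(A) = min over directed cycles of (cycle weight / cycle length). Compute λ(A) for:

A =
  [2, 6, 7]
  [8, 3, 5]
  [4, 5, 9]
λ(A) = 2

Enumerate directed cycles and compute their means (weight / length). Sample:
  cycle 0 → 0: weight = 2, length = 1, mean = 2/1 ≈ 2.000
  cycle 1 → 1: weight = 3, length = 1, mean = 3/1 ≈ 3.000
  cycle 2 → 2: weight = 9, length = 1, mean = 9/1 ≈ 9.000
  cycle 0 → 1 → 0: weight = 14, length = 2, mean = 14/2 ≈ 7.000
  cycle 0 → 2 → 0: weight = 11, length = 2, mean = 11/2 ≈ 5.500
  cycle 1 → 0 → 1: weight = 14, length = 2, mean = 14/2 ≈ 7.000
Minimum mean = 2.000, attained e.g. along the cycle 0 → 0 with weight 2 and length 1. So λ(A) = 2/1 = 2.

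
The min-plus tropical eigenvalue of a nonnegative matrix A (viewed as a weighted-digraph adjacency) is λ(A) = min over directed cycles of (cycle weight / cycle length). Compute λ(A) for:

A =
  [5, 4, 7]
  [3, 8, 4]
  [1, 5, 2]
λ(A) = 2

Enumerate directed cycles and compute their means (weight / length). Sample:
  cycle 0 → 0: weight = 5, length = 1, mean = 5/1 ≈ 5.000
  cycle 1 → 1: weight = 8, length = 1, mean = 8/1 ≈ 8.000
  cycle 2 → 2: weight = 2, length = 1, mean = 2/1 ≈ 2.000
  cycle 0 → 1 → 0: weight = 7, length = 2, mean = 7/2 ≈ 3.500
  cycle 0 → 2 → 0: weight = 8, length = 2, mean = 8/2 ≈ 4.000
  cycle 1 → 0 → 1: weight = 7, length = 2, mean = 7/2 ≈ 3.500
Minimum mean = 2.000, attained e.g. along the cycle 2 → 2 with weight 2 and length 1. So λ(A) = 2/1 = 2.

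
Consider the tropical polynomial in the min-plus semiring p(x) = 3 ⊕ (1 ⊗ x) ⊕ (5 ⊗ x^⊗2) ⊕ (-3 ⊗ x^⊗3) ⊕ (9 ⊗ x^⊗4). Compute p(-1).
p(-1) = -6

A tropical monomial a ⊗ x^⊗i evaluates to a + i · x. Evaluating each term at x = -1:
  Term 0 contributes 3 + 0 · -1 = 3
  Term 1 contributes 1 + 1 · -1 = 0
  Term 2 contributes 5 + 2 · -1 = 3
  Term 3 contributes -3 + 3 · -1 = -6
  Term 4 contributes 9 + 4 · -1 = 5
p(-1) = ⊕ of these = min[3, 0, 3, -6, 5] = -6.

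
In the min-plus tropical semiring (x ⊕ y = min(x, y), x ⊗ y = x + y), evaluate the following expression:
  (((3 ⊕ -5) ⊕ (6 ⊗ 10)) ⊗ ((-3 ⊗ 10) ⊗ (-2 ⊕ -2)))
(((3 ⊕ -5) ⊕ (6 ⊗ 10)) ⊗ ((-3 ⊗ 10) ⊗ (-2 ⊕ -2))) = 0

Expand innermost to outermost. Recall ⊕ takes the minimum of its arguments and ⊗ takes their sum. Working out the expression (((3 ⊕ -5) ⊕ (6 ⊗ 10)) ⊗ ((-3 ⊗ 10) ⊗ (-2 ⊕ -2))) gives 0.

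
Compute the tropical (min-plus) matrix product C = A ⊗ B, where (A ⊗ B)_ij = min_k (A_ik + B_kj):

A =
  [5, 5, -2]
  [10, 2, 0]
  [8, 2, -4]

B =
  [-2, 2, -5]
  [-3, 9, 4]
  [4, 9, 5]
A ⊗ B =
  [2, 7, 0]
  [-1, 9, 5]
  [-1, 5, 1]

Apply the min-plus product entry-by-entry:
  C[0][0] = min over k of (A[0][0] + B[0][0] = 5 + -2 = 3, A[0][1] + B[1][0] = 5 + -3 = 2, A[0][2] + B[2][0] = -2 + 4 = 2) = 2 (attained at k = 1)
  C[0][1] = min over k of (A[0][0] + B[0][1] = 5 + 2 = 7, A[0][1] + B[1][1] = 5 + 9 = 14, A[0][2] + B[2][1] = -2 + 9 = 7) = 7 (attained at k = 0)
  C[0][2] = min over k of (A[0][0] + B[0][2] = 5 + -5 = 0, A[0][1] + B[1][2] = 5 + 4 = 9, A[0][2] + B[2][2] = -2 + 5 = 3) = 0 (attained at k = 0)
  C[1][0] = min over k of (A[1][0] + B[0][0] = 10 + -2 = 8, A[1][1] + B[1][0] = 2 + -3 = -1, A[1][2] + B[2][0] = 0 + 4 = 4) = -1 (attained at k = 1)
  C[1][1] = min over k of (A[1][0] + B[0][1] = 10 + 2 = 12, A[1][1] + B[1][1] = 2 + 9 = 11, A[1][2] + B[2][1] = 0 + 9 = 9) = 9 (attained at k = 2)
  C[1][2] = min over k of (A[1][0] + B[0][2] = 10 + -5 = 5, A[1][1] + B[1][2] = 2 + 4 = 6, A[1][2] + B[2][2] = 0 + 5 = 5) = 5 (attained at k = 0)
  C[2][0] = min over k of (A[2][0] + B[0][0] = 8 + -2 = 6, A[2][1] + B[1][0] = 2 + -3 = -1, A[2][2] + B[2][0] = -4 + 4 = 0) = -1 (attained at k = 1)
  C[2][1] = min over k of (A[2][0] + B[0][1] = 8 + 2 = 10, A[2][1] + B[1][1] = 2 + 9 = 11, A[2][2] + B[2][1] = -4 + 9 = 5) = 5 (attained at k = 2)
  C[2][2] = min over k of (A[2][0] + B[0][2] = 8 + -5 = 3, A[2][1] + B[1][2] = 2 + 4 = 6, A[2][2] + B[2][2] = -4 + 5 = 1) = 1 (attained at k = 2)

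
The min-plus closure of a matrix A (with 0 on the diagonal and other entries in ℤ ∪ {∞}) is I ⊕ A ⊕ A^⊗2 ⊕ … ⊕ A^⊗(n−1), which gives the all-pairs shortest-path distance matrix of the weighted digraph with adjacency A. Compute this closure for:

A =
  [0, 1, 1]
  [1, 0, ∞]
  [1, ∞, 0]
Closure =
  [0, 1, 1]
  [1, 0, 2]
  [1, 2, 0]

This is the Floyd-Warshall all-pairs shortest-path computation. For each intermediate vertex k = 0, 1, …, 2, update dist[i][j] ← min(dist[i][j], dist[i][k] + dist[k][j]). The final matrix gives, for each (i, j), the minimum total weight of any directed path from i to j (possibly empty when i = j).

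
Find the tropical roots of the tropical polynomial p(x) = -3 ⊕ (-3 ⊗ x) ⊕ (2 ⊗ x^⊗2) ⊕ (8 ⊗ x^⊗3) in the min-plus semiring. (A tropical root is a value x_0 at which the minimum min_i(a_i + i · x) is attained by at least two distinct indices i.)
Roots: {-6, -5, 0}

Each tropical root is a break point of the lower envelope of the lines y = a_i + i · x (there are 4 lines, with slopes 0, 1, ..., 3). Only the lines that attain the minimum somewhere contribute to roots; other lines are dominated. Here the surviving (envelope) indices are i = 3, i = 2, i = 1, i = 0.
Intersections between consecutive envelope lines give the roots: for adjacent envelope indices i < j the intersection is x = (a_i − a_j) / (j − i). Reading off the sorted break points: {-6, -5, 0}.
Verification: at each break x_0, at least two indices attain the minimum of min_i(a_i + i · x_0).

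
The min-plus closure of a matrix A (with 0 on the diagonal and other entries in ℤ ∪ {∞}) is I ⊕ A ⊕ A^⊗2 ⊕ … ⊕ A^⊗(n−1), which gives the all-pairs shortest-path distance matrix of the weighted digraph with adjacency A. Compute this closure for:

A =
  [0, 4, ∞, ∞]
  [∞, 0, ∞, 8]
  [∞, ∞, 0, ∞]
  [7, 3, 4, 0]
Closure =
  [0, 4, 16, 12]
  [15, 0, 12, 8]
  [∞, ∞, 0, ∞]
  [7, 3, 4, 0]

This is the Floyd-Warshall all-pairs shortest-path computation. For each intermediate vertex k = 0, 1, …, 3, update dist[i][j] ← min(dist[i][j], dist[i][k] + dist[k][j]). The final matrix gives, for each (i, j), the minimum total weight of any directed path from i to j (possibly empty when i = j).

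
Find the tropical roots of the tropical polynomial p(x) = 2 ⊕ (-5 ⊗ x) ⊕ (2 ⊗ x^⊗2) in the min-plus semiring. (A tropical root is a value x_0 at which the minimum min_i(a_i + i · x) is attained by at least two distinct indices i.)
Roots: {-7, 7}

Each tropical root is a break point of the lower envelope of the lines y = a_i + i · x (there are 3 lines, with slopes 0, 1, ..., 2). Only the lines that attain the minimum somewhere contribute to roots; other lines are dominated. Here the surviving (envelope) indices are i = 2, i = 1, i = 0.
Intersections between consecutive envelope lines give the roots: for adjacent envelope indices i < j the intersection is x = (a_i − a_j) / (j − i). Reading off the sorted break points: {-7, 7}.
Verification: at each break x_0, at least two indices attain the minimum of min_i(a_i + i · x_0).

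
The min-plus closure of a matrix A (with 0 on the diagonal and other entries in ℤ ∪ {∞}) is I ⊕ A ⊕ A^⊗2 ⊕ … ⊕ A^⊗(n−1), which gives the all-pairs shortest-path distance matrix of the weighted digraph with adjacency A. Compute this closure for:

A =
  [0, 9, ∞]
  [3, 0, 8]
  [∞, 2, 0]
Closure =
  [0, 9, 17]
  [3, 0, 8]
  [5, 2, 0]

This is the Floyd-Warshall all-pairs shortest-path computation. For each intermediate vertex k = 0, 1, …, 2, update dist[i][j] ← min(dist[i][j], dist[i][k] + dist[k][j]). The final matrix gives, for each (i, j), the minimum total weight of any directed path from i to j (possibly empty when i = j).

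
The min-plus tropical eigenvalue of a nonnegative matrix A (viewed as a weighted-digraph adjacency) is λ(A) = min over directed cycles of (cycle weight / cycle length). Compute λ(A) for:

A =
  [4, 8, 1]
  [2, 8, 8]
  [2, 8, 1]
λ(A) = 1

Enumerate directed cycles and compute their means (weight / length). Sample:
  cycle 0 → 0: weight = 4, length = 1, mean = 4/1 ≈ 4.000
  cycle 1 → 1: weight = 8, length = 1, mean = 8/1 ≈ 8.000
  cycle 2 → 2: weight = 1, length = 1, mean = 1/1 ≈ 1.000
  cycle 0 → 1 → 0: weight = 10, length = 2, mean = 10/2 ≈ 5.000
  cycle 0 → 2 → 0: weight = 3, length = 2, mean = 3/2 ≈ 1.500
  cycle 1 → 0 → 1: weight = 10, length = 2, mean = 10/2 ≈ 5.000
Minimum mean = 1.000, attained e.g. along the cycle 2 → 2 with weight 1 and length 1. So λ(A) = 1/1 = 1.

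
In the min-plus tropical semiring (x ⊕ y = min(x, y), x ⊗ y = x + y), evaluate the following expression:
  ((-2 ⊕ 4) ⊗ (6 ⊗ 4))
((-2 ⊕ 4) ⊗ (6 ⊗ 4)) = 8

Expand innermost to outermost. Recall ⊕ takes the minimum of its arguments and ⊗ takes their sum. Working out the expression ((-2 ⊕ 4) ⊗ (6 ⊗ 4)) gives 8.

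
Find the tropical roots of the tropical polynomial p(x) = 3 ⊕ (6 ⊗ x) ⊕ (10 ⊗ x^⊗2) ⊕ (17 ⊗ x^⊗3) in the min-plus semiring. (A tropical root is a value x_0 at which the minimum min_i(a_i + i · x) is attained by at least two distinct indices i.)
Roots: {-7, -4, -3}

Each tropical root is a break point of the lower envelope of the lines y = a_i + i · x (there are 4 lines, with slopes 0, 1, ..., 3). Only the lines that attain the minimum somewhere contribute to roots; other lines are dominated. Here the surviving (envelope) indices are i = 3, i = 2, i = 1, i = 0.
Intersections between consecutive envelope lines give the roots: for adjacent envelope indices i < j the intersection is x = (a_i − a_j) / (j − i). Reading off the sorted break points: {-7, -4, -3}.
Verification: at each break x_0, at least two indices attain the minimum of min_i(a_i + i · x_0).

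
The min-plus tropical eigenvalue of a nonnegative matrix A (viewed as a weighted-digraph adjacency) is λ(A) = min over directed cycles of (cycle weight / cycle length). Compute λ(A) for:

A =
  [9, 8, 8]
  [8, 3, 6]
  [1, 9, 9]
λ(A) = 3

Enumerate directed cycles and compute their means (weight / length). Sample:
  cycle 0 → 0: weight = 9, length = 1, mean = 9/1 ≈ 9.000
  cycle 1 → 1: weight = 3, length = 1, mean = 3/1 ≈ 3.000
  cycle 2 → 2: weight = 9, length = 1, mean = 9/1 ≈ 9.000
  cycle 0 → 1 → 0: weight = 16, length = 2, mean = 16/2 ≈ 8.000
  cycle 0 → 2 → 0: weight = 9, length = 2, mean = 9/2 ≈ 4.500
  cycle 1 → 0 → 1: weight = 16, length = 2, mean = 16/2 ≈ 8.000
Minimum mean = 3.000, attained e.g. along the cycle 1 → 1 with weight 3 and length 1. So λ(A) = 3/1 = 3.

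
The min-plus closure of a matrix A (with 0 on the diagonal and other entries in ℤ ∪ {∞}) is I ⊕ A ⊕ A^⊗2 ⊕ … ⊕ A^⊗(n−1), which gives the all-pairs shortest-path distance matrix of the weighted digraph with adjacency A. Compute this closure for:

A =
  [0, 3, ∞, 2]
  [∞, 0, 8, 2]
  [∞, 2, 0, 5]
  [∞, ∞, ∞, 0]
Closure =
  [0, 3, 11, 2]
  [∞, 0, 8, 2]
  [∞, 2, 0, 4]
  [∞, ∞, ∞, 0]

This is the Floyd-Warshall all-pairs shortest-path computation. For each intermediate vertex k = 0, 1, …, 3, update dist[i][j] ← min(dist[i][j], dist[i][k] + dist[k][j]). The final matrix gives, for each (i, j), the minimum total weight of any directed path from i to j (possibly empty when i = j).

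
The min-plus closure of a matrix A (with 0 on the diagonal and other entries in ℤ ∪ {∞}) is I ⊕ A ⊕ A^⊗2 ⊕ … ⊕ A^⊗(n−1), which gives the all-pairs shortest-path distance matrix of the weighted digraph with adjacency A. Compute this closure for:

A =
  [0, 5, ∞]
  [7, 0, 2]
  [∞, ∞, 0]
Closure =
  [0, 5, 7]
  [7, 0, 2]
  [∞, ∞, 0]

This is the Floyd-Warshall all-pairs shortest-path computation. For each intermediate vertex k = 0, 1, …, 2, update dist[i][j] ← min(dist[i][j], dist[i][k] + dist[k][j]). The final matrix gives, for each (i, j), the minimum total weight of any directed path from i to j (possibly empty when i = j).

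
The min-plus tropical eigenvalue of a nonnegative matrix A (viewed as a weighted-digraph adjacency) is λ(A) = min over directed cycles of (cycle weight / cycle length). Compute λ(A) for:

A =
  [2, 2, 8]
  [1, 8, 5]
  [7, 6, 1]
λ(A) = 1

Enumerate directed cycles and compute their means (weight / length). Sample:
  cycle 0 → 0: weight = 2, length = 1, mean = 2/1 ≈ 2.000
  cycle 1 → 1: weight = 8, length = 1, mean = 8/1 ≈ 8.000
  cycle 2 → 2: weight = 1, length = 1, mean = 1/1 ≈ 1.000
  cycle 0 → 1 → 0: weight = 3, length = 2, mean = 3/2 ≈ 1.500
  cycle 0 → 2 → 0: weight = 15, length = 2, mean = 15/2 ≈ 7.500
  cycle 1 → 0 → 1: weight = 3, length = 2, mean = 3/2 ≈ 1.500
Minimum mean = 1.000, attained e.g. along the cycle 2 → 2 with weight 1 and length 1. So λ(A) = 1/1 = 1.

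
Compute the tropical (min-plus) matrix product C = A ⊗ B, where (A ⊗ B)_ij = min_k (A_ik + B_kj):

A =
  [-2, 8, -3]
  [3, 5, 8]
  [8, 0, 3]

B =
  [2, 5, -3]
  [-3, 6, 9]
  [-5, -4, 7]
A ⊗ B =
  [-8, -7, -5]
  [2, 4, 0]
  [-3, -1, 5]

Apply the min-plus product entry-by-entry:
  C[0][0] = min over k of (A[0][0] + B[0][0] = -2 + 2 = 0, A[0][1] + B[1][0] = 8 + -3 = 5, A[0][2] + B[2][0] = -3 + -5 = -8) = -8 (attained at k = 2)
  C[0][1] = min over k of (A[0][0] + B[0][1] = -2 + 5 = 3, A[0][1] + B[1][1] = 8 + 6 = 14, A[0][2] + B[2][1] = -3 + -4 = -7) = -7 (attained at k = 2)
  C[0][2] = min over k of (A[0][0] + B[0][2] = -2 + -3 = -5, A[0][1] + B[1][2] = 8 + 9 = 17, A[0][2] + B[2][2] = -3 + 7 = 4) = -5 (attained at k = 0)
  C[1][0] = min over k of (A[1][0] + B[0][0] = 3 + 2 = 5, A[1][1] + B[1][0] = 5 + -3 = 2, A[1][2] + B[2][0] = 8 + -5 = 3) = 2 (attained at k = 1)
  C[1][1] = min over k of (A[1][0] + B[0][1] = 3 + 5 = 8, A[1][1] + B[1][1] = 5 + 6 = 11, A[1][2] + B[2][1] = 8 + -4 = 4) = 4 (attained at k = 2)
  C[1][2] = min over k of (A[1][0] + B[0][2] = 3 + -3 = 0, A[1][1] + B[1][2] = 5 + 9 = 14, A[1][2] + B[2][2] = 8 + 7 = 15) = 0 (attained at k = 0)
  C[2][0] = min over k of (A[2][0] + B[0][0] = 8 + 2 = 10, A[2][1] + B[1][0] = 0 + -3 = -3, A[2][2] + B[2][0] = 3 + -5 = -2) = -3 (attained at k = 1)
  C[2][1] = min over k of (A[2][0] + B[0][1] = 8 + 5 = 13, A[2][1] + B[1][1] = 0 + 6 = 6, A[2][2] + B[2][1] = 3 + -4 = -1) = -1 (attained at k = 2)
  C[2][2] = min over k of (A[2][0] + B[0][2] = 8 + -3 = 5, A[2][1] + B[1][2] = 0 + 9 = 9, A[2][2] + B[2][2] = 3 + 7 = 10) = 5 (attained at k = 0)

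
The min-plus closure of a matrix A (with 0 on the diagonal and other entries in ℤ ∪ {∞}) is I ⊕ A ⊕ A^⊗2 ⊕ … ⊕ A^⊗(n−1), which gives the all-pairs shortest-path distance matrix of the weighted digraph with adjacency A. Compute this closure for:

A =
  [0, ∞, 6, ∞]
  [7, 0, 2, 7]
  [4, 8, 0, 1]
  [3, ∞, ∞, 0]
Closure =
  [0, 14, 6, 7]
  [6, 0, 2, 3]
  [4, 8, 0, 1]
  [3, 17, 9, 0]

This is the Floyd-Warshall all-pairs shortest-path computation. For each intermediate vertex k = 0, 1, …, 3, update dist[i][j] ← min(dist[i][j], dist[i][k] + dist[k][j]). The final matrix gives, for each (i, j), the minimum total weight of any directed path from i to j (possibly empty when i = j).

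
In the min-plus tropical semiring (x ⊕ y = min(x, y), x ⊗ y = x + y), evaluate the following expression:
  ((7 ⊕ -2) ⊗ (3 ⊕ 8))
((7 ⊕ -2) ⊗ (3 ⊕ 8)) = 1

Expand innermost to outermost. Recall ⊕ takes the minimum of its arguments and ⊗ takes their sum. Working out the expression ((7 ⊕ -2) ⊗ (3 ⊕ 8)) gives 1.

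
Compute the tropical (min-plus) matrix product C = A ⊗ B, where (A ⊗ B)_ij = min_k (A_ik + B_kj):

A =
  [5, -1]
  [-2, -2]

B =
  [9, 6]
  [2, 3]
A ⊗ B =
  [1, 2]
  [0, 1]

Apply the min-plus product entry-by-entry:
  C[0][0] = min over k of (A[0][0] + B[0][0] = 5 + 9 = 14, A[0][1] + B[1][0] = -1 + 2 = 1) = 1 (attained at k = 1)
  C[0][1] = min over k of (A[0][0] + B[0][1] = 5 + 6 = 11, A[0][1] + B[1][1] = -1 + 3 = 2) = 2 (attained at k = 1)
  C[1][0] = min over k of (A[1][0] + B[0][0] = -2 + 9 = 7, A[1][1] + B[1][0] = -2 + 2 = 0) = 0 (attained at k = 1)
  C[1][1] = min over k of (A[1][0] + B[0][1] = -2 + 6 = 4, A[1][1] + B[1][1] = -2 + 3 = 1) = 1 (attained at k = 1)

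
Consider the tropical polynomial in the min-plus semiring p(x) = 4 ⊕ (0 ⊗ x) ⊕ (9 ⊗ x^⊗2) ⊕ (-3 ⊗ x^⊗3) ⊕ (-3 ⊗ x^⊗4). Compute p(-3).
p(-3) = -15

A tropical monomial a ⊗ x^⊗i evaluates to a + i · x. Evaluating each term at x = -3:
  Term 0 contributes 4 + 0 · -3 = 4
  Term 1 contributes 0 + 1 · -3 = -3
  Term 2 contributes 9 + 2 · -3 = 3
  Term 3 contributes -3 + 3 · -3 = -12
  Term 4 contributes -3 + 4 · -3 = -15
p(-3) = ⊕ of these = min[4, -3, 3, -12, -15] = -15.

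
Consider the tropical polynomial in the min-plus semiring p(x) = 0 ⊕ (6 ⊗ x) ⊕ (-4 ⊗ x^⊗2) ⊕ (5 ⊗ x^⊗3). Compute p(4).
p(4) = 0

A tropical monomial a ⊗ x^⊗i evaluates to a + i · x. Evaluating each term at x = 4:
  Term 0 contributes 0 + 0 · 4 = 0
  Term 1 contributes 6 + 1 · 4 = 10
  Term 2 contributes -4 + 2 · 4 = 4
  Term 3 contributes 5 + 3 · 4 = 17
p(4) = ⊕ of these = min[0, 10, 4, 17] = 0.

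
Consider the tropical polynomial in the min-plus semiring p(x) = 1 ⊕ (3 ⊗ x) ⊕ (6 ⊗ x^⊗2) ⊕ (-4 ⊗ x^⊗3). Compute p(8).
p(8) = 1

A tropical monomial a ⊗ x^⊗i evaluates to a + i · x. Evaluating each term at x = 8:
  Term 0 contributes 1 + 0 · 8 = 1
  Term 1 contributes 3 + 1 · 8 = 11
  Term 2 contributes 6 + 2 · 8 = 22
  Term 3 contributes -4 + 3 · 8 = 20
p(8) = ⊕ of these = min[1, 11, 22, 20] = 1.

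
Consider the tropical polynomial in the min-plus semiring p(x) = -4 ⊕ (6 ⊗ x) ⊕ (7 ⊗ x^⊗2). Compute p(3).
p(3) = -4

A tropical monomial a ⊗ x^⊗i evaluates to a + i · x. Evaluating each term at x = 3:
  Term 0 contributes -4 + 0 · 3 = -4
  Term 1 contributes 6 + 1 · 3 = 9
  Term 2 contributes 7 + 2 · 3 = 13
p(3) = ⊕ of these = min[-4, 9, 13] = -4.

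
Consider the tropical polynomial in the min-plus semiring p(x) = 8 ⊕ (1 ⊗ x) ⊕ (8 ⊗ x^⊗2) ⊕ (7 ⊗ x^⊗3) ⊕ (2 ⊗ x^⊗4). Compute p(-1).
p(-1) = -2

A tropical monomial a ⊗ x^⊗i evaluates to a + i · x. Evaluating each term at x = -1:
  Term 0 contributes 8 + 0 · -1 = 8
  Term 1 contributes 1 + 1 · -1 = 0
  Term 2 contributes 8 + 2 · -1 = 6
  Term 3 contributes 7 + 3 · -1 = 4
  Term 4 contributes 2 + 4 · -1 = -2
p(-1) = ⊕ of these = min[8, 0, 6, 4, -2] = -2.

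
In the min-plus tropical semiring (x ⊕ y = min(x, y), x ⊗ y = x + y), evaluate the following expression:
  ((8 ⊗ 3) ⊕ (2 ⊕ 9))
((8 ⊗ 3) ⊕ (2 ⊕ 9)) = 2

Expand innermost to outermost. Recall ⊕ takes the minimum of its arguments and ⊗ takes their sum. Working out the expression ((8 ⊗ 3) ⊕ (2 ⊕ 9)) gives 2.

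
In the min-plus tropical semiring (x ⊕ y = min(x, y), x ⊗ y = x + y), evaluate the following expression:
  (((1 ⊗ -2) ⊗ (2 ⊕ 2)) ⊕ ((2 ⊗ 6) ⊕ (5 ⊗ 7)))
(((1 ⊗ -2) ⊗ (2 ⊕ 2)) ⊕ ((2 ⊗ 6) ⊕ (5 ⊗ 7))) = 1

Expand innermost to outermost. Recall ⊕ takes the minimum of its arguments and ⊗ takes their sum. Working out the expression (((1 ⊗ -2) ⊗ (2 ⊕ 2)) ⊕ ((2 ⊗ 6) ⊕ (5 ⊗ 7))) gives 1.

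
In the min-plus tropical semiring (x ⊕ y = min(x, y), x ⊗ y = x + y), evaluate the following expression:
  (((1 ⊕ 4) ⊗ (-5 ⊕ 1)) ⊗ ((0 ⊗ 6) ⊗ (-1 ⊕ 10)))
(((1 ⊕ 4) ⊗ (-5 ⊕ 1)) ⊗ ((0 ⊗ 6) ⊗ (-1 ⊕ 10))) = 1

Expand innermost to outermost. Recall ⊕ takes the minimum of its arguments and ⊗ takes their sum. Working out the expression (((1 ⊕ 4) ⊗ (-5 ⊕ 1)) ⊗ ((0 ⊗ 6) ⊗ (-1 ⊕ 10))) gives 1.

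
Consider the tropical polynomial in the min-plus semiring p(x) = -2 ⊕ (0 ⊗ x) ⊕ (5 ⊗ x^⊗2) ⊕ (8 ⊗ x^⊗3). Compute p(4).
p(4) = -2

A tropical monomial a ⊗ x^⊗i evaluates to a + i · x. Evaluating each term at x = 4:
  Term 0 contributes -2 + 0 · 4 = -2
  Term 1 contributes 0 + 1 · 4 = 4
  Term 2 contributes 5 + 2 · 4 = 13
  Term 3 contributes 8 + 3 · 4 = 20
p(4) = ⊕ of these = min[-2, 4, 13, 20] = -2.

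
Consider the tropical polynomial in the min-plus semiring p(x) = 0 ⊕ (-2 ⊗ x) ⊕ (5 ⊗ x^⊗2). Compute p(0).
p(0) = -2

A tropical monomial a ⊗ x^⊗i evaluates to a + i · x. Evaluating each term at x = 0:
  Term 0 contributes 0 + 0 · 0 = 0
  Term 1 contributes -2 + 1 · 0 = -2
  Term 2 contributes 5 + 2 · 0 = 5
p(0) = ⊕ of these = min[0, -2, 5] = -2.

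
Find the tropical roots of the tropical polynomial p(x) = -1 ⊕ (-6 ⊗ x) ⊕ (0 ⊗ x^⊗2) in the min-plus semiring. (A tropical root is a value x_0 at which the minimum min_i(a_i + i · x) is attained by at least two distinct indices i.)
Roots: {-6, 5}

Each tropical root is a break point of the lower envelope of the lines y = a_i + i · x (there are 3 lines, with slopes 0, 1, ..., 2). Only the lines that attain the minimum somewhere contribute to roots; other lines are dominated. Here the surviving (envelope) indices are i = 2, i = 1, i = 0.
Intersections between consecutive envelope lines give the roots: for adjacent envelope indices i < j the intersection is x = (a_i − a_j) / (j − i). Reading off the sorted break points: {-6, 5}.
Verification: at each break x_0, at least two indices attain the minimum of min_i(a_i + i · x_0).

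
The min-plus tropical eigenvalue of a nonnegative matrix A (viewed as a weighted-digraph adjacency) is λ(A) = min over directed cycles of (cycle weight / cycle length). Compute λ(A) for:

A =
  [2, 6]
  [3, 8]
λ(A) = 2

Enumerate directed cycles and compute their means (weight / length). Sample:
  cycle 0 → 0: weight = 2, length = 1, mean = 2/1 ≈ 2.000
  cycle 1 → 1: weight = 8, length = 1, mean = 8/1 ≈ 8.000
  cycle 0 → 1 → 0: weight = 9, length = 2, mean = 9/2 ≈ 4.500
  cycle 1 → 0 → 1: weight = 9, length = 2, mean = 9/2 ≈ 4.500
Minimum mean = 2.000, attained e.g. along the cycle 0 → 0 with weight 2 and length 1. So λ(A) = 2/1 = 2.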